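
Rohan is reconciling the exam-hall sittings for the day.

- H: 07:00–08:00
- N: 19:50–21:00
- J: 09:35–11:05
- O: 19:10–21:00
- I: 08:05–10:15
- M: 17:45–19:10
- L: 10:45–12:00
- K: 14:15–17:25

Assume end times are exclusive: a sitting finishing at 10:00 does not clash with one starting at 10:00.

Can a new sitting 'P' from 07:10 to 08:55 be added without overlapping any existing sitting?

H: starts 07:00 before P ends 08:55, and ends 08:00 after P starts 07:10 → overlap.
I: starts 08:05 before P ends 08:55, and ends 10:15 after P starts 07:10 → overlap.
J: starts 09:35 at or after P ends 08:55 → clear.
L: starts 10:45 at or after P ends 08:55 → clear.
K: starts 14:15 at or after P ends 08:55 → clear.
M: starts 17:45 at or after P ends 08:55 → clear.
O: starts 19:10 at or after P ends 08:55 → clear.
N: starts 19:50 at or after P ends 08:55 → clear.
P overlaps H, I.

No — it overlaps H, I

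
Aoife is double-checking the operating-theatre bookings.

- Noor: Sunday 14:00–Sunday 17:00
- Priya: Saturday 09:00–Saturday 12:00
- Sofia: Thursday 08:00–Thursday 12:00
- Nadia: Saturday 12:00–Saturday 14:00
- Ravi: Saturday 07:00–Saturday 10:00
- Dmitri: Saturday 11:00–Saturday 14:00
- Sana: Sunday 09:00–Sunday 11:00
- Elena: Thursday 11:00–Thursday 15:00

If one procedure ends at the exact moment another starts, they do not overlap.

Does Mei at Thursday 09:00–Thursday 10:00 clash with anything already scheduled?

Yes — it overlaps Sofia

Sofia: starts Thursday 08:00 before Mei ends Thursday 10:00, and ends Thursday 12:00 after Mei starts Thursday 09:00 → overlap.
Elena: starts Thursday 11:00 at or after Mei ends Thursday 10:00 → clear.
Ravi: starts Saturday 07:00 at or after Mei ends Thursday 10:00 → clear.
Priya: starts Saturday 09:00 at or after Mei ends Thursday 10:00 → clear.
Dmitri: starts Saturday 11:00 at or after Mei ends Thursday 10:00 → clear.
Nadia: starts Saturday 12:00 at or after Mei ends Thursday 10:00 → clear.
Sana: starts Sunday 09:00 at or after Mei ends Thursday 10:00 → clear.
Noor: starts Sunday 14:00 at or after Mei ends Thursday 10:00 → clear.
Mei overlaps Sofia.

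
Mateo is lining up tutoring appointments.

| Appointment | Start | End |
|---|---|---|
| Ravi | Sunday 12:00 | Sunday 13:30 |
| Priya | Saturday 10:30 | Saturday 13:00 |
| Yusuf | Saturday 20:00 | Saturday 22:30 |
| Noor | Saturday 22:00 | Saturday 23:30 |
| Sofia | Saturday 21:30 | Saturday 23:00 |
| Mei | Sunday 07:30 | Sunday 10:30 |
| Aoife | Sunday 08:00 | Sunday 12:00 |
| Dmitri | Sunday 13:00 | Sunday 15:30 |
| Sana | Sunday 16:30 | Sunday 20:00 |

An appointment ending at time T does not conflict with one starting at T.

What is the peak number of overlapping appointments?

3

Sweep the timeline, counting +1 at each start and −1 at each end (ends before starts at a tie):
Saturday 10:30 start Priya → 1
Saturday 13:00 end Priya → 0
Saturday 20:00 start Yusuf → 1
Saturday 21:30 start Sofia → 2
Saturday 22:00 start Noor → 3
Saturday 22:30 end Yusuf → 2
Saturday 23:00 end Sofia → 1
Saturday 23:30 end Noor → 0
Sunday 07:30 start Mei → 1
Sunday 08:00 start Aoife → 2
Sunday 10:30 end Mei → 1
Sunday 12:00 end Aoife → 0
Sunday 12:00 start Ravi → 1
Sunday 13:00 start Dmitri → 2
Sunday 13:30 end Ravi → 1
Sunday 15:30 end Dmitri → 0
Sunday 16:30 start Sana → 1
Sunday 20:00 end Sana → 0
Peak is 3, at Saturday 22:00 (Noor, Sofia, Yusuf).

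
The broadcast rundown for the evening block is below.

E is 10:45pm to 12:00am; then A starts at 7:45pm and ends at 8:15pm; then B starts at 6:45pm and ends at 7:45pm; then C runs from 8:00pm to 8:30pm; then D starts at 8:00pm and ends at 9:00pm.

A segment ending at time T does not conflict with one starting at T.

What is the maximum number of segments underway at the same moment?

3

Sort all start/end points and keep a running count:
6:45pm start B → 1
7:45pm end B → 0
7:45pm start A → 1
8:00pm start C → 2
8:00pm start D → 3
8:15pm end A → 2
8:30pm end C → 1
9:00pm end D → 0
10:45pm start E → 1
12:00am end E → 0
Peak is 3, at 8:00pm (A, C, D).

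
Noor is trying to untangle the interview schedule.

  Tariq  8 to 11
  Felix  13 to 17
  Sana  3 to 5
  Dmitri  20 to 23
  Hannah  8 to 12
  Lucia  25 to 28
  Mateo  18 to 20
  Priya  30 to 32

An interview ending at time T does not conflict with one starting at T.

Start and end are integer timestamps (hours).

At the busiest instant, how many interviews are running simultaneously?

2

Walk through starts and ends in time order (an end at T is processed before a start at T):
3 start Sana → 1
5 end Sana → 0
8 start Hannah → 1
8 start Tariq → 2
11 end Tariq → 1
12 end Hannah → 0
13 start Felix → 1
17 end Felix → 0
18 start Mateo → 1
20 end Mateo → 0
20 start Dmitri → 1
23 end Dmitri → 0
25 start Lucia → 1
28 end Lucia → 0
30 start Priya → 1
32 end Priya → 0
Peak is 2, at 8 (Hannah, Tariq).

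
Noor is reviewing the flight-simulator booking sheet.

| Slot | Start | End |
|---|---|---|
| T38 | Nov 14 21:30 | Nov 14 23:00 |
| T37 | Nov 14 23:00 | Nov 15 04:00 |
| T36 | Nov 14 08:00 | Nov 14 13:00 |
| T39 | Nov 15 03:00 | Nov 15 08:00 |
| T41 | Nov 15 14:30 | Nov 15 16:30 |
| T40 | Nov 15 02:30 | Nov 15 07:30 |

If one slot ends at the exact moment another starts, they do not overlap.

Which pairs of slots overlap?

T37 & T39, T37 & T40, T39 & T40

Sorted by start: T36, T38, T37, T40, T39, T41.
T38 starts after T36 ends — done with T36.
T37 starts exactly when T38 ends (back-to-back, no overlap) — done with T38.
T40 starts before T37 ends → T37 and T40 overlap.
T39 starts before T37 ends → T37 and T39 overlap.
T41 starts after T37 ends.
T39 starts before T40 ends → T40 and T39 overlap.
T41 starts after T40 ends.
T41 starts after T39 ends.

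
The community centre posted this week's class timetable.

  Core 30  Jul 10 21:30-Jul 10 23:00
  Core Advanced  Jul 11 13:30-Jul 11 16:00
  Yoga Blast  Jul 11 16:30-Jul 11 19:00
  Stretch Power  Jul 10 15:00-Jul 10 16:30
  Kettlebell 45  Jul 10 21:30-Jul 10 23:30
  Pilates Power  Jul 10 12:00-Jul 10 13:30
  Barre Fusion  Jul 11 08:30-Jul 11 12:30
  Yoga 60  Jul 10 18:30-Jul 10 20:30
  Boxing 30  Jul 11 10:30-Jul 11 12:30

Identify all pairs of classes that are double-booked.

Barre Fusion & Boxing 30, Core 30 & Kettlebell 45

Sorted by start: Pilates Power, Stretch Power, Yoga 60, Kettlebell 45, Core 30, Barre Fusion, Boxing 30, Core Advanced, Yoga Blast.
Stretch Power starts after Pilates Power ends; Pilates Power is clear from here.
Yoga 60 starts after Stretch Power ends; Stretch Power is clear from here.
Kettlebell 45 starts after Yoga 60 ends; Yoga 60 is clear from here.
Core 30 starts before Kettlebell 45 ends → Kettlebell 45 and Core 30 overlap.
Barre Fusion starts after Kettlebell 45 ends; Kettlebell 45 is clear from here.
Barre Fusion starts after Core 30 ends; Core 30 is clear from here.
Boxing 30 starts before Barre Fusion ends → Barre Fusion and Boxing 30 overlap.
Core Advanced starts after Barre Fusion ends; Barre Fusion is clear from here.
Core Advanced starts after Boxing 30 ends; Boxing 30 is clear from here.
Yoga Blast starts after Core Advanced ends.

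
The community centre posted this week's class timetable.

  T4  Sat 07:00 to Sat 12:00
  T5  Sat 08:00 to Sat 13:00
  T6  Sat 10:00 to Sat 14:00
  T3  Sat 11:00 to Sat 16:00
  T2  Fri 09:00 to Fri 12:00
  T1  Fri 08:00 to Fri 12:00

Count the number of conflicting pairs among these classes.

Sorted by start: T1, T2, T4, T5, T6, T3.
T2 starts before T1 ends → T1 and T2 overlap.
T4 starts after T1 ends, so nothing later overlaps T1 either.
T4 starts after T2 ends, so nothing later overlaps T2 either.
T5 starts before T4 ends → T4 and T5 overlap.
T6 starts before T4 ends → T4 and T6 overlap.
T3 starts before T4 ends → T4 and T3 overlap.
T6 starts before T5 ends → T5 and T6 overlap.
T3 starts before T5 ends → T5 and T3 overlap.
T3 starts before T6 ends → T6 and T3 overlap.
Overlapping pairs: T1 & T2, T3 & T4, T3 & T5, T3 & T6, T4 & T5, T4 & T6, T5 & T6 — 7 in total.

7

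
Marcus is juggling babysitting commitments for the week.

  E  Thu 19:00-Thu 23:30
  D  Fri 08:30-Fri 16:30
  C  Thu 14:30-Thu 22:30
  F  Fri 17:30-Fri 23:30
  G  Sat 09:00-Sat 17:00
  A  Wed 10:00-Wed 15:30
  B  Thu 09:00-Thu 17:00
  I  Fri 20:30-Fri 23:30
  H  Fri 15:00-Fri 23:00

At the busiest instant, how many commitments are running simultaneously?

Sweep the timeline, counting +1 at each start and −1 at each end (ends before starts at a tie):
Wed 10:00 start A → 1
Wed 15:30 end A → 0
Thu 09:00 start B → 1
Thu 14:30 start C → 2
Thu 17:00 end B → 1
Thu 19:00 start E → 2
Thu 22:30 end C → 1
Thu 23:30 end E → 0
Fri 08:30 start D → 1
Fri 15:00 start H → 2
Fri 16:30 end D → 1
Fri 17:30 start F → 2
Fri 20:30 start I → 3
Fri 23:00 end H → 2
Fri 23:30 end F → 1
Fri 23:30 end I → 0
Sat 09:00 start G → 1
Sat 17:00 end G → 0
Peak is 3, at Fri 20:30 (F, H, I).

3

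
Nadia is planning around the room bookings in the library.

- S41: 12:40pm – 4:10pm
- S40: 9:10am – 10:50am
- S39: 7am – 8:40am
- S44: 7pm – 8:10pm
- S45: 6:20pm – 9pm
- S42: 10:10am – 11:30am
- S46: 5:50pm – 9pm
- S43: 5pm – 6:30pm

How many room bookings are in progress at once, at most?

Sweep the timeline, counting +1 at each start and −1 at each end (ends before starts at a tie):
7am start S39 → 1
8:40am end S39 → 0
9:10am start S40 → 1
10:10am start S42 → 2
10:50am end S40 → 1
11:30am end S42 → 0
12:40pm start S41 → 1
4:10pm end S41 → 0
5pm start S43 → 1
5:50pm start S46 → 2
6:20pm start S45 → 3
6:30pm end S43 → 2
7pm start S44 → 3
8:10pm end S44 → 2
9pm end S45 → 1
9pm end S46 → 0
Peak is 3, at 6:20pm (S43, S45, S46).

3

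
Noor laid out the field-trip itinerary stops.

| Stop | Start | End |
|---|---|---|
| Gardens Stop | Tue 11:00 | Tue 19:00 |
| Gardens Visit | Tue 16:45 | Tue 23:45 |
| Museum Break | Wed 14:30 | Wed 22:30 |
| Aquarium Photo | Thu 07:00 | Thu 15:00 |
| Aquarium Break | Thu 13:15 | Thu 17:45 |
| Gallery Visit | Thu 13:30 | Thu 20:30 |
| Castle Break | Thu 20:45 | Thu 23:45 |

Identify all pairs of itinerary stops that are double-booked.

Sorted by start: Gardens Stop, Gardens Visit, Museum Break, Aquarium Photo, Aquarium Break, Gallery Visit, Castle Break.
Gardens Visit starts before Gardens Stop ends → Gardens Stop and Gardens Visit overlap.
Museum Break starts after Gardens Stop ends, so Gardens Stop has no further overlaps.
Museum Break starts after Gardens Visit ends, so Gardens Visit has no further overlaps.
Aquarium Photo starts after Museum Break ends, so Museum Break has no further overlaps.
Aquarium Break starts before Aquarium Photo ends → Aquarium Photo and Aquarium Break overlap.
Gallery Visit starts before Aquarium Photo ends → Aquarium Photo and Gallery Visit overlap.
Castle Break starts after Aquarium Photo ends.
Gallery Visit starts before Aquarium Break ends → Aquarium Break and Gallery Visit overlap.
Castle Break starts after Aquarium Break ends.
Castle Break starts after Gallery Visit ends.

Aquarium Break & Aquarium Photo, Aquarium Break & Gallery Visit, Aquarium Photo & Gallery Visit, Gardens Stop & Gardens Visit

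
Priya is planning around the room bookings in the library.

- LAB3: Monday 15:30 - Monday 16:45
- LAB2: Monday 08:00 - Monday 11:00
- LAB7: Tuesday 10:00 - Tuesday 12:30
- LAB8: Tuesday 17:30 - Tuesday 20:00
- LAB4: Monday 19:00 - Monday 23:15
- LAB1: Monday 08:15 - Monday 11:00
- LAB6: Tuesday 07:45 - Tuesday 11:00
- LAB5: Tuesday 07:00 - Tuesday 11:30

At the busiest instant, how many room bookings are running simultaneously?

3

Sort all start/end points and keep a running count:
Monday 08:00 start LAB2 → 1
Monday 08:15 start LAB1 → 2
Monday 11:00 end LAB1 → 1
Monday 11:00 end LAB2 → 0
Monday 15:30 start LAB3 → 1
Monday 16:45 end LAB3 → 0
Monday 19:00 start LAB4 → 1
Monday 23:15 end LAB4 → 0
Tuesday 07:00 start LAB5 → 1
Tuesday 07:45 start LAB6 → 2
Tuesday 10:00 start LAB7 → 3
Tuesday 11:00 end LAB6 → 2
Tuesday 11:30 end LAB5 → 1
Tuesday 12:30 end LAB7 → 0
Tuesday 17:30 start LAB8 → 1
Tuesday 20:00 end LAB8 → 0
Peak is 3, at Tuesday 10:00 (LAB5, LAB6, LAB7).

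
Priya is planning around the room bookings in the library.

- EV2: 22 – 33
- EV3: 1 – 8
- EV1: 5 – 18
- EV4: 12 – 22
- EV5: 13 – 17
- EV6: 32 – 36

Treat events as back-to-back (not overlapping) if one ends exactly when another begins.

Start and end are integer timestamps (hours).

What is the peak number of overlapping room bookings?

Walk through starts and ends in time order (an end at T is processed before a start at T):
1 start EV3 → 1
5 start EV1 → 2
8 end EV3 → 1
12 start EV4 → 2
13 start EV5 → 3
17 end EV5 → 2
18 end EV1 → 1
22 end EV4 → 0
22 start EV2 → 1
32 start EV6 → 2
33 end EV2 → 1
36 end EV6 → 0
Peak is 3, at 13 (EV1, EV4, EV5).

3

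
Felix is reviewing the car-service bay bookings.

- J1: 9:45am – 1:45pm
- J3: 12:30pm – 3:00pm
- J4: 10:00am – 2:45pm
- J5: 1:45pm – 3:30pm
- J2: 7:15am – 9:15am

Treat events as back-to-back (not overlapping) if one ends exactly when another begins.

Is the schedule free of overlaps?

Sorted by start: J2, J1, J4, J3, J5.
J1 starts after J2 ends, so J2 has no further overlaps.
J4 starts before J1 ends → J1 and J4 overlap.
That's a conflict, so the schedule is not conflict-free.

No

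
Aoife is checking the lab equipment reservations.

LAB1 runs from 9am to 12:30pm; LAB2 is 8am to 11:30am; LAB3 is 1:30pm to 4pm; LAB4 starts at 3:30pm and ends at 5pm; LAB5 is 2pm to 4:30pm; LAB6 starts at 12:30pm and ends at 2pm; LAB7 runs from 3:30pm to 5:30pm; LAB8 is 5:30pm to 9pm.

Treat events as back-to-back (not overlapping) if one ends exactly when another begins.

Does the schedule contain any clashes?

Yes

Sorted by start: LAB2, LAB1, LAB6, LAB3, LAB5, LAB4, LAB7, LAB8.
LAB1 starts before LAB2 ends → LAB2 and LAB1 overlap.
That's a conflict, so the schedule is not conflict-free.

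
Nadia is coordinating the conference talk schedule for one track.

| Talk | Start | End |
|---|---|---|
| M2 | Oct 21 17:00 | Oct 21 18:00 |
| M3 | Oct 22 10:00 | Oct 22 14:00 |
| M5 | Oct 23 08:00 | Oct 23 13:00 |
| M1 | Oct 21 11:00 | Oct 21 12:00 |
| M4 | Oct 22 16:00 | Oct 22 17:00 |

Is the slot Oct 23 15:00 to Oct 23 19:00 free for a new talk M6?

M1: ends Oct 21 12:00 at or before M6 starts Oct 23 15:00 → clear.
M2: ends Oct 21 18:00 at or before M6 starts Oct 23 15:00 → clear.
M3: ends Oct 22 14:00 at or before M6 starts Oct 23 15:00 → clear.
M4: ends Oct 22 17:00 at or before M6 starts Oct 23 15:00 → clear.
M5: ends Oct 23 13:00 at or before M6 starts Oct 23 15:00 → clear.

Yes — the slot is free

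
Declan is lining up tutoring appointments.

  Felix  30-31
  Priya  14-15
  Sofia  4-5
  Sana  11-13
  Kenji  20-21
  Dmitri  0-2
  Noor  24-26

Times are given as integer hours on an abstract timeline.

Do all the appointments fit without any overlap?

Sorted by start: Dmitri, Sofia, Sana, Priya, Kenji, Noor, Felix.
Sofia starts after Dmitri ends — done with Dmitri.
Sana starts after Sofia ends — done with Sofia.
Priya starts after Sana ends — done with Sana.
Kenji starts after Priya ends — done with Priya.
Noor starts after Kenji ends — done with Kenji.
Felix starts after Noor ends.
Every pair is clear; the schedule has no overlaps.

Yes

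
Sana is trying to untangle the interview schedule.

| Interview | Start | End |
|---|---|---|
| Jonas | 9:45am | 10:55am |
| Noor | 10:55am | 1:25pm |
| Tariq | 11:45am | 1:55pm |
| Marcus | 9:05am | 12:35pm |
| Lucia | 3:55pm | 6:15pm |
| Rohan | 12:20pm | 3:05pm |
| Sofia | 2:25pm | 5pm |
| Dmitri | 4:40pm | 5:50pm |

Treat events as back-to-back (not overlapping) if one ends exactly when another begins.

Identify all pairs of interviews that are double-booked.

Dmitri & Lucia, Dmitri & Sofia, Jonas & Marcus, Lucia & Sofia, Marcus & Noor, Marcus & Rohan, Marcus & Tariq, Noor & Rohan, Noor & Tariq, Rohan & Sofia, Rohan & Tariq

Check each pair: they overlap iff neither finishes before the other starts.
Sorted by start: Marcus, Jonas, Noor, Tariq, Rohan, Sofia, Lucia, Dmitri.
Jonas starts before Marcus ends → Marcus and Jonas overlap.
Noor starts before Marcus ends → Marcus and Noor overlap.
Tariq starts before Marcus ends → Marcus and Tariq overlap.
Rohan starts before Marcus ends → Marcus and Rohan overlap.
Sofia starts after Marcus ends, so Marcus has no further overlaps.
Noor starts exactly when Jonas ends (back-to-back, no overlap), so Jonas has no further overlaps.
Tariq starts before Noor ends → Noor and Tariq overlap.
Rohan starts before Noor ends → Noor and Rohan overlap.
Sofia starts after Noor ends, so Noor has no further overlaps.
Rohan starts before Tariq ends → Tariq and Rohan overlap.
Sofia starts after Tariq ends, so Tariq has no further overlaps.
Sofia starts before Rohan ends → Rohan and Sofia overlap.
Lucia starts after Rohan ends, so Rohan has no further overlaps.
Lucia starts before Sofia ends → Sofia and Lucia overlap.
Dmitri starts before Sofia ends → Sofia and Dmitri overlap.
Dmitri starts before Lucia ends → Lucia and Dmitri overlap.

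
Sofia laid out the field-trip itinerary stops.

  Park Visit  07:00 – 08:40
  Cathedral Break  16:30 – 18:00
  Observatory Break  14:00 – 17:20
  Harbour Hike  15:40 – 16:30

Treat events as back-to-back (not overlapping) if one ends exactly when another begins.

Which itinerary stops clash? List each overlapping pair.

Cathedral Break & Observatory Break, Harbour Hike & Observatory Break

Sorted by start: Park Visit, Observatory Break, Harbour Hike, Cathedral Break.
Observatory Break starts after Park Visit ends — done with Park Visit.
Harbour Hike starts before Observatory Break ends → Observatory Break and Harbour Hike overlap.
Cathedral Break starts before Observatory Break ends → Observatory Break and Cathedral Break overlap.
Cathedral Break starts exactly when Harbour Hike ends (back-to-back, no overlap).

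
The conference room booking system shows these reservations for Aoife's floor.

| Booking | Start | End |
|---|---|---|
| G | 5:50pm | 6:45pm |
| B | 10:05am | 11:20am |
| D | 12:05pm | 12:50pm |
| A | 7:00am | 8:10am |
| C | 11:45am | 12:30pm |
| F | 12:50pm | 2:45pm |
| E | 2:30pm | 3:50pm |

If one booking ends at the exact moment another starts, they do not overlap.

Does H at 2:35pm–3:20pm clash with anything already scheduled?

A: ends 8:10am at or before H starts 2:35pm → clear.
B: ends 11:20am at or before H starts 2:35pm → clear.
C: ends 12:30pm at or before H starts 2:35pm → clear.
D: ends 12:50pm at or before H starts 2:35pm → clear.
F: starts 12:50pm before H ends 3:20pm, and ends 2:45pm after H starts 2:35pm → overlap.
E: starts 2:30pm before H ends 3:20pm, and ends 3:50pm after H starts 2:35pm → overlap.
G: starts 5:50pm at or after H ends 3:20pm → clear.
H overlaps E, F.

Yes — it overlaps E, F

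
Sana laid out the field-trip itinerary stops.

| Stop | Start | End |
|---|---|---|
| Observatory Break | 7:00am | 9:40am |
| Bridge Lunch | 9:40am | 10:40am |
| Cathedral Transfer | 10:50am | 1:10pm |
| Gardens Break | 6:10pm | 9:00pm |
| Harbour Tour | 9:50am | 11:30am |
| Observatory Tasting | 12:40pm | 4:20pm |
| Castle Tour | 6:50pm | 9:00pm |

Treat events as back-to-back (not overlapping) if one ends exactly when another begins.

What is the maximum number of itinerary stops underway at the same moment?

2

Sort all start/end points and keep a running count:
7:00am start Observatory Break → 1
9:40am end Observatory Break → 0
9:40am start Bridge Lunch → 1
9:50am start Harbour Tour → 2
10:40am end Bridge Lunch → 1
10:50am start Cathedral Transfer → 2
11:30am end Harbour Tour → 1
12:40pm start Observatory Tasting → 2
1:10pm end Cathedral Transfer → 1
4:20pm end Observatory Tasting → 0
6:10pm start Gardens Break → 1
6:50pm start Castle Tour → 2
9:00pm end Castle Tour → 1
9:00pm end Gardens Break → 0
Peak is 2, at 9:50am (Bridge Lunch, Harbour Tour).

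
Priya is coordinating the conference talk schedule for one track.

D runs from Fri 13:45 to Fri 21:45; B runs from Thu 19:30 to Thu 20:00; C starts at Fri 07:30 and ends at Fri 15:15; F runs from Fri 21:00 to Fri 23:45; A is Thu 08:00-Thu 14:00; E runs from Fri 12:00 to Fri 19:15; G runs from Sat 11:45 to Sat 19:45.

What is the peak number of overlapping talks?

3

Sort all start/end points and keep a running count:
Thu 08:00 start A → 1
Thu 14:00 end A → 0
Thu 19:30 start B → 1
Thu 20:00 end B → 0
Fri 07:30 start C → 1
Fri 12:00 start E → 2
Fri 13:45 start D → 3
Fri 15:15 end C → 2
Fri 19:15 end E → 1
Fri 21:00 start F → 2
Fri 21:45 end D → 1
Fri 23:45 end F → 0
Sat 11:45 start G → 1
Sat 19:45 end G → 0
Peak is 3, at Fri 13:45 (C, D, E).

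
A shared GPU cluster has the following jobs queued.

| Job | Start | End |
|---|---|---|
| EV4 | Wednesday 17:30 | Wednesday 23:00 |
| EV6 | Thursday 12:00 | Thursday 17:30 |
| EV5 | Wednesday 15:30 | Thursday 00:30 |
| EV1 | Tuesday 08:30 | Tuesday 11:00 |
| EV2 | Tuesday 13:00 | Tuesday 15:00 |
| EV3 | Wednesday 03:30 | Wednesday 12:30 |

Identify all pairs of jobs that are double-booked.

Sorted by start: EV1, EV2, EV3, EV5, EV4, EV6.
EV2 starts after EV1 ends, so nothing later overlaps EV1 either.
EV3 starts after EV2 ends, so nothing later overlaps EV2 either.
EV5 starts after EV3 ends, so nothing later overlaps EV3 either.
EV4 starts before EV5 ends → EV5 and EV4 overlap.
EV6 starts after EV5 ends.
EV6 starts after EV4 ends.

EV4 & EV5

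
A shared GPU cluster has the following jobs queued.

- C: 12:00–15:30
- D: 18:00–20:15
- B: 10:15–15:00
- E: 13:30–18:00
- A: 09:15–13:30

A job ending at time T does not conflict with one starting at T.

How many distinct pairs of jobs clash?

5

Sorted by start: A, B, C, E, D.
B starts before A ends → A and B overlap.
C starts before A ends → A and C overlap.
E starts exactly when A ends (back-to-back, no overlap); A is clear from here.
C starts before B ends → B and C overlap.
E starts before B ends → B and E overlap.
D starts after B ends.
E starts before C ends → C and E overlap.
D starts after C ends.
D starts exactly when E ends (back-to-back, no overlap).
Overlapping pairs: A & B, A & C, B & C, B & E, C & E — 5 in total.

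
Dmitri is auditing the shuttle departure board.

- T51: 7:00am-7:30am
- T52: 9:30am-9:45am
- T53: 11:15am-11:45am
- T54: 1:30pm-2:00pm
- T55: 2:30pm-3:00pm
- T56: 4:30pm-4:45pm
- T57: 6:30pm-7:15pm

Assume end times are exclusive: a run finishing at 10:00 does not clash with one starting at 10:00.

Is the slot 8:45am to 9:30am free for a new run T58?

T51: ends 7:30am at or before T58 starts 8:45am → clear.
T52: starts 9:30am at or after T58 ends 9:30am → clear.
T53: starts 11:15am at or after T58 ends 9:30am → clear.
T54: starts 1:30pm at or after T58 ends 9:30am → clear.
T55: starts 2:30pm at or after T58 ends 9:30am → clear.
T56: starts 4:30pm at or after T58 ends 9:30am → clear.
T57: starts 6:30pm at or after T58 ends 9:30am → clear.

Yes — the slot is free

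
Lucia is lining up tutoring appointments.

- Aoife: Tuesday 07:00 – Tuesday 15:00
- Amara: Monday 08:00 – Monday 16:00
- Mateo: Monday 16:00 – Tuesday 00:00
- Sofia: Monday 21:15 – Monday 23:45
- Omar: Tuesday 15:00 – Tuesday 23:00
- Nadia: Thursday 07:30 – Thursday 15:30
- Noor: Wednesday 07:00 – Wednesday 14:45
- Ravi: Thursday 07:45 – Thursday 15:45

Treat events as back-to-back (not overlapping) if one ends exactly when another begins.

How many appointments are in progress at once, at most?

2

Sort all start/end points and keep a running count:
Monday 08:00 start Amara → 1
Monday 16:00 end Amara → 0
Monday 16:00 start Mateo → 1
Monday 21:15 start Sofia → 2
Monday 23:45 end Sofia → 1
Tuesday 00:00 end Mateo → 0
Tuesday 07:00 start Aoife → 1
Tuesday 15:00 end Aoife → 0
Tuesday 15:00 start Omar → 1
Tuesday 23:00 end Omar → 0
Wednesday 07:00 start Noor → 1
Wednesday 14:45 end Noor → 0
Thursday 07:30 start Nadia → 1
Thursday 07:45 start Ravi → 2
Thursday 15:30 end Nadia → 1
Thursday 15:45 end Ravi → 0
Peak is 2, at Monday 21:15 (Mateo, Sofia).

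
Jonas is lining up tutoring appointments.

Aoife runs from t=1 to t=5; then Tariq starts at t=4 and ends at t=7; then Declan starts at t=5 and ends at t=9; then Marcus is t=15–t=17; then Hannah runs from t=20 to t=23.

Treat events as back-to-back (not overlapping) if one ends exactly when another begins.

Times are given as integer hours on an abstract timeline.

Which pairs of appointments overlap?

Sorted by start: Aoife, Tariq, Declan, Marcus, Hannah.
Tariq starts before Aoife ends → Aoife and Tariq overlap.
Declan starts exactly when Aoife ends (back-to-back, no overlap), so nothing later overlaps Aoife either.
Declan starts before Tariq ends → Tariq and Declan overlap.
Marcus starts after Tariq ends, so nothing later overlaps Tariq either.
Marcus starts after Declan ends, so nothing later overlaps Declan either.
Hannah starts after Marcus ends.

Aoife & Tariq, Declan & Tariq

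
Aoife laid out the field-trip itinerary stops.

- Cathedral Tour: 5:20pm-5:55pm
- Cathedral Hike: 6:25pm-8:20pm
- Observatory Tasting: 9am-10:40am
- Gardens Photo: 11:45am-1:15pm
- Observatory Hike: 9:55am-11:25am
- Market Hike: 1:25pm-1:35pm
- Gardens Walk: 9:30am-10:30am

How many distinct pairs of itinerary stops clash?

3

Two intervals overlap when each starts before the other ends.
Sorted by start: Observatory Tasting, Gardens Walk, Observatory Hike, Gardens Photo, Market Hike, Cathedral Tour, Cathedral Hike.
Gardens Walk starts before Observatory Tasting ends → Observatory Tasting and Gardens Walk overlap.
Observatory Hike starts before Observatory Tasting ends → Observatory Tasting and Observatory Hike overlap.
Gardens Photo starts after Observatory Tasting ends, so nothing later overlaps Observatory Tasting either.
Observatory Hike starts before Gardens Walk ends → Gardens Walk and Observatory Hike overlap.
Gardens Photo starts after Gardens Walk ends, so nothing later overlaps Gardens Walk either.
Gardens Photo starts after Observatory Hike ends, so nothing later overlaps Observatory Hike either.
Market Hike starts after Gardens Photo ends, so nothing later overlaps Gardens Photo either.
Cathedral Tour starts after Market Hike ends, so nothing later overlaps Market Hike either.
Cathedral Hike starts after Cathedral Tour ends.
Overlapping pairs: Gardens Walk & Observatory Hike, Gardens Walk & Observatory Tasting, Observatory Hike & Observatory Tasting — 3 in total.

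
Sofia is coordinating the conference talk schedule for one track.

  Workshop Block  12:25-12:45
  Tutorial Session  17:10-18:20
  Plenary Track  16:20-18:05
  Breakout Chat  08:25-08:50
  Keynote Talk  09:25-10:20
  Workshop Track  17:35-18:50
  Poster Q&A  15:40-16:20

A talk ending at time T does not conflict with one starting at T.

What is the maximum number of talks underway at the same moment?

Walk through starts and ends in time order (an end at T is processed before a start at T):
08:25 start Breakout Chat → 1
08:50 end Breakout Chat → 0
09:25 start Keynote Talk → 1
10:20 end Keynote Talk → 0
12:25 start Workshop Block → 1
12:45 end Workshop Block → 0
15:40 start Poster Q&A → 1
16:20 end Poster Q&A → 0
16:20 start Plenary Track → 1
17:10 start Tutorial Session → 2
17:35 start Workshop Track → 3
18:05 end Plenary Track → 2
18:20 end Tutorial Session → 1
18:50 end Workshop Track → 0
Peak is 3, at 17:35 (Plenary Track, Tutorial Session, Workshop Track).

3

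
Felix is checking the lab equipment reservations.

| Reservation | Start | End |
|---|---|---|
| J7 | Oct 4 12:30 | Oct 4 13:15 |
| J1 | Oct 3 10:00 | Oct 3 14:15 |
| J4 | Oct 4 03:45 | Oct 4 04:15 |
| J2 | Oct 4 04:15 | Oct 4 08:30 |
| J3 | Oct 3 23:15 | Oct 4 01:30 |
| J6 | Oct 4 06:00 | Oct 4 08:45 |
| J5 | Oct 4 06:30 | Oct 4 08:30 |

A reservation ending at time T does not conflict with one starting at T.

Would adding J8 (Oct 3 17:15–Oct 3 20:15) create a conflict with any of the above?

No — it doesn't clash with anything

J1: ends Oct 3 14:15 at or before J8 starts Oct 3 17:15 → clear.
J3: starts Oct 3 23:15 at or after J8 ends Oct 3 20:15 → clear.
J4: starts Oct 4 03:45 at or after J8 ends Oct 3 20:15 → clear.
J2: starts Oct 4 04:15 at or after J8 ends Oct 3 20:15 → clear.
J6: starts Oct 4 06:00 at or after J8 ends Oct 3 20:15 → clear.
J5: starts Oct 4 06:30 at or after J8 ends Oct 3 20:15 → clear.
J7: starts Oct 4 12:30 at or after J8 ends Oct 3 20:15 → clear.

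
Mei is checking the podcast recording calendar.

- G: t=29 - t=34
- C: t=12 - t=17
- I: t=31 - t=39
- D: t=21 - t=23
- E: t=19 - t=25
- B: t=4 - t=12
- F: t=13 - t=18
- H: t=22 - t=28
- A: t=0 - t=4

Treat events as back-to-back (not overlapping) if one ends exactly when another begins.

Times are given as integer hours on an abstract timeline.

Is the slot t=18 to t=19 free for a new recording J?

Yes — the slot is free

A: ends t=4 at or before J starts t=18 → clear.
B: ends t=12 at or before J starts t=18 → clear.
C: ends t=17 at or before J starts t=18 → clear.
F: ends t=18 at or before J starts t=18 → clear.
E: starts t=19 at or after J ends t=19 → clear.
D: starts t=21 at or after J ends t=19 → clear.
H: starts t=22 at or after J ends t=19 → clear.
G: starts t=29 at or after J ends t=19 → clear.
I: starts t=31 at or after J ends t=19 → clear.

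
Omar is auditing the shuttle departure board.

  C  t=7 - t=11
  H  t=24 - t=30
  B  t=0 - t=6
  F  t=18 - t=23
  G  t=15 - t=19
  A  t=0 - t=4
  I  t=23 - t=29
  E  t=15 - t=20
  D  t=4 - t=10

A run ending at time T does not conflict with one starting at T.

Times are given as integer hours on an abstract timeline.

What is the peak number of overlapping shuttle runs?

3

Walk through starts and ends in time order (an end at T is processed before a start at T):
t=0 start A → 1
t=0 start B → 2
t=4 end A → 1
t=4 start D → 2
t=6 end B → 1
t=7 start C → 2
t=10 end D → 1
t=11 end C → 0
t=15 start E → 1
t=15 start G → 2
t=18 start F → 3
t=19 end G → 2
t=20 end E → 1
t=23 end F → 0
t=23 start I → 1
t=24 start H → 2
t=29 end I → 1
t=30 end H → 0
Peak is 3, at t=18 (E, F, G).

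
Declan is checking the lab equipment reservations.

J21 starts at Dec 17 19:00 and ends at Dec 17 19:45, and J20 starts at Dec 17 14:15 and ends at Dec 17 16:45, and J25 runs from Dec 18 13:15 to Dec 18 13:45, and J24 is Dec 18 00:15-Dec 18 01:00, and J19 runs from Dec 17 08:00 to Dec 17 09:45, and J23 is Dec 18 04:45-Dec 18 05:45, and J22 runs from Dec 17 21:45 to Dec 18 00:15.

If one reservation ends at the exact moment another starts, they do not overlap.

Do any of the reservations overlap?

Sorted by start: J19, J20, J21, J22, J24, J23, J25.
J20 starts after J19 ends; J19 is clear from here.
J21 starts after J20 ends; J20 is clear from here.
J22 starts after J21 ends; J21 is clear from here.
J24 starts exactly when J22 ends (back-to-back, no overlap); J22 is clear from here.
J23 starts after J24 ends; J24 is clear from here.
J25 starts after J23 ends.
Every pair is clear; the schedule has no overlaps.

No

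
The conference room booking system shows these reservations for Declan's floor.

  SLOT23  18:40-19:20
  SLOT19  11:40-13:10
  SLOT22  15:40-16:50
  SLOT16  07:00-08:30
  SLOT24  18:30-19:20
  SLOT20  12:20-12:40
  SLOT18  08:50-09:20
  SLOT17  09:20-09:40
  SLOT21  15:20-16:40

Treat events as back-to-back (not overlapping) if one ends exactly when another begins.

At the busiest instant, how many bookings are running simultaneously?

2

Walk through starts and ends in time order (an end at T is processed before a start at T):
07:00 start SLOT16 → 1
08:30 end SLOT16 → 0
08:50 start SLOT18 → 1
09:20 end SLOT18 → 0
09:20 start SLOT17 → 1
09:40 end SLOT17 → 0
11:40 start SLOT19 → 1
12:20 start SLOT20 → 2
12:40 end SLOT20 → 1
13:10 end SLOT19 → 0
15:20 start SLOT21 → 1
15:40 start SLOT22 → 2
16:40 end SLOT21 → 1
16:50 end SLOT22 → 0
18:30 start SLOT24 → 1
18:40 start SLOT23 → 2
19:20 end SLOT23 → 1
19:20 end SLOT24 → 0
Peak is 2, at 12:20 (SLOT19, SLOT20).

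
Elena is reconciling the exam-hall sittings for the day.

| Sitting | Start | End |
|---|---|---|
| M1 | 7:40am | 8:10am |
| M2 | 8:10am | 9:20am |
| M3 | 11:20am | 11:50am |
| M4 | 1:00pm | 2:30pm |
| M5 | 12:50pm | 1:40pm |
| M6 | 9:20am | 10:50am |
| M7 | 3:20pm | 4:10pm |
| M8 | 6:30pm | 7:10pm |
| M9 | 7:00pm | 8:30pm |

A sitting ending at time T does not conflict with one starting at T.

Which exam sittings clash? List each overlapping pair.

M4 & M5, M8 & M9

Sorted by start: M1, M2, M6, M3, M5, M4, M7, M8, M9.
M2 starts exactly when M1 ends (back-to-back, no overlap) — done with M1.
M6 starts exactly when M2 ends (back-to-back, no overlap) — done with M2.
M3 starts after M6 ends — done with M6.
M5 starts after M3 ends — done with M3.
M4 starts before M5 ends → M5 and M4 overlap.
M7 starts after M5 ends — done with M5.
M7 starts after M4 ends — done with M4.
M8 starts after M7 ends — done with M7.
M9 starts before M8 ends → M8 and M9 overlap.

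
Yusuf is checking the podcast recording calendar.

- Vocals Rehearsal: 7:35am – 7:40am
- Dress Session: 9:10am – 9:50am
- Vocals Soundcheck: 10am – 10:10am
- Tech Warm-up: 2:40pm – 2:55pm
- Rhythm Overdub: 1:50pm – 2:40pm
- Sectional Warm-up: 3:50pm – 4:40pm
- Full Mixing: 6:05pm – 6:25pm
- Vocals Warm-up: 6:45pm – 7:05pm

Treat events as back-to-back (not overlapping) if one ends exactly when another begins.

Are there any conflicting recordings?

No

Sorted by start: Vocals Rehearsal, Dress Session, Vocals Soundcheck, Rhythm Overdub, Tech Warm-up, Sectional Warm-up, Full Mixing, Vocals Warm-up.
Dress Session starts after Vocals Rehearsal ends; Vocals Rehearsal is clear from here.
Vocals Soundcheck starts after Dress Session ends; Dress Session is clear from here.
Rhythm Overdub starts after Vocals Soundcheck ends; Vocals Soundcheck is clear from here.
Tech Warm-up starts exactly when Rhythm Overdub ends (back-to-back, no overlap); Rhythm Overdub is clear from here.
Sectional Warm-up starts after Tech Warm-up ends; Tech Warm-up is clear from here.
Full Mixing starts after Sectional Warm-up ends; Sectional Warm-up is clear from here.
Vocals Warm-up starts after Full Mixing ends.
Every pair is clear; the schedule has no overlaps.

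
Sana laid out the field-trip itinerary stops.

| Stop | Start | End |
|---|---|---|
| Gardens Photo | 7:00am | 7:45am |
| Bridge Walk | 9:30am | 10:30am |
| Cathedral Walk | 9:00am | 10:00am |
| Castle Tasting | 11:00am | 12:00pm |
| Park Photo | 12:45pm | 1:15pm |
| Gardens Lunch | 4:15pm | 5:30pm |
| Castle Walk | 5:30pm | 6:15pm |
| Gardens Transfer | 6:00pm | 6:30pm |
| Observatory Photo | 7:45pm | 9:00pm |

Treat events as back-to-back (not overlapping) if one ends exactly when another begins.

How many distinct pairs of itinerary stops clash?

Sorted by start: Gardens Photo, Cathedral Walk, Bridge Walk, Castle Tasting, Park Photo, Gardens Lunch, Castle Walk, Gardens Transfer, Observatory Photo.
Cathedral Walk starts after Gardens Photo ends, so Gardens Photo has no further overlaps.
Bridge Walk starts before Cathedral Walk ends → Cathedral Walk and Bridge Walk overlap.
Castle Tasting starts after Cathedral Walk ends, so Cathedral Walk has no further overlaps.
Castle Tasting starts after Bridge Walk ends, so Bridge Walk has no further overlaps.
Park Photo starts after Castle Tasting ends, so Castle Tasting has no further overlaps.
Gardens Lunch starts after Park Photo ends, so Park Photo has no further overlaps.
Castle Walk starts exactly when Gardens Lunch ends (back-to-back, no overlap), so Gardens Lunch has no further overlaps.
Gardens Transfer starts before Castle Walk ends → Castle Walk and Gardens Transfer overlap.
Observatory Photo starts after Castle Walk ends.
Observatory Photo starts after Gardens Transfer ends.
Overlapping pairs: Bridge Walk & Cathedral Walk, Castle Walk & Gardens Transfer — 2 in total.

2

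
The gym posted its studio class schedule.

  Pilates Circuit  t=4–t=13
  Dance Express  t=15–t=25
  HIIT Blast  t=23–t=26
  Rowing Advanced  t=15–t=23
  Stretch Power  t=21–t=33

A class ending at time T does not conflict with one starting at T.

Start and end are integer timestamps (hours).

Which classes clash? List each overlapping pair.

Check each pair: they overlap iff neither finishes before the other starts.
Sorted by start: Pilates Circuit, Dance Express, Rowing Advanced, Stretch Power, HIIT Blast.
Dance Express starts after Pilates Circuit ends, so Pilates Circuit has no further overlaps.
Rowing Advanced starts before Dance Express ends → Dance Express and Rowing Advanced overlap.
Stretch Power starts before Dance Express ends → Dance Express and Stretch Power overlap.
HIIT Blast starts before Dance Express ends → Dance Express and HIIT Blast overlap.
Stretch Power starts before Rowing Advanced ends → Rowing Advanced and Stretch Power overlap.
HIIT Blast starts exactly when Rowing Advanced ends (back-to-back, no overlap).
HIIT Blast starts before Stretch Power ends → Stretch Power and HIIT Blast overlap.

Dance Express & HIIT Blast, Dance Express & Rowing Advanced, Dance Express & Stretch Power, HIIT Blast & Stretch Power, Rowing Advanced & Stretch Power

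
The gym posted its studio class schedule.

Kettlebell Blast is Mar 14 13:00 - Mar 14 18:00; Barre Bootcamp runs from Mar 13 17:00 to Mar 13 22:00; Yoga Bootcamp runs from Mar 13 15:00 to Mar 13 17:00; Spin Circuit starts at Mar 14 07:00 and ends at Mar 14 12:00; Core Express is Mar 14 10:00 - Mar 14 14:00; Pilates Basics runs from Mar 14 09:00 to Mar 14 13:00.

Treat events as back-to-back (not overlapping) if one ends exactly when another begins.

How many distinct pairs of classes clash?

Sorted by start: Yoga Bootcamp, Barre Bootcamp, Spin Circuit, Pilates Basics, Core Express, Kettlebell Blast.
Barre Bootcamp starts exactly when Yoga Bootcamp ends (back-to-back, no overlap) — done with Yoga Bootcamp.
Spin Circuit starts after Barre Bootcamp ends — done with Barre Bootcamp.
Pilates Basics starts before Spin Circuit ends → Spin Circuit and Pilates Basics overlap.
Core Express starts before Spin Circuit ends → Spin Circuit and Core Express overlap.
Kettlebell Blast starts after Spin Circuit ends.
Core Express starts before Pilates Basics ends → Pilates Basics and Core Express overlap.
Kettlebell Blast starts exactly when Pilates Basics ends (back-to-back, no overlap).
Kettlebell Blast starts before Core Express ends → Core Express and Kettlebell Blast overlap.
Overlapping pairs: Core Express & Kettlebell Blast, Core Express & Pilates Basics, Core Express & Spin Circuit, Pilates Basics & Spin Circuit — 4 in total.

4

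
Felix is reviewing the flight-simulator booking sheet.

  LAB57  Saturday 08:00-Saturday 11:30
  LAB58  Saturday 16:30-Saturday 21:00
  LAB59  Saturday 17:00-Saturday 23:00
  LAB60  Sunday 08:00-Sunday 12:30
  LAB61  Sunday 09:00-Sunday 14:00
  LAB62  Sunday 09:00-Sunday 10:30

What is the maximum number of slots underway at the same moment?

Walk through starts and ends in time order (an end at T is processed before a start at T):
Saturday 08:00 start LAB57 → 1
Saturday 11:30 end LAB57 → 0
Saturday 16:30 start LAB58 → 1
Saturday 17:00 start LAB59 → 2
Saturday 21:00 end LAB58 → 1
Saturday 23:00 end LAB59 → 0
Sunday 08:00 start LAB60 → 1
Sunday 09:00 start LAB61 → 2
Sunday 09:00 start LAB62 → 3
Sunday 10:30 end LAB62 → 2
Sunday 12:30 end LAB60 → 1
Sunday 14:00 end LAB61 → 0
Peak is 3, at Sunday 09:00 (LAB60, LAB61, LAB62).

3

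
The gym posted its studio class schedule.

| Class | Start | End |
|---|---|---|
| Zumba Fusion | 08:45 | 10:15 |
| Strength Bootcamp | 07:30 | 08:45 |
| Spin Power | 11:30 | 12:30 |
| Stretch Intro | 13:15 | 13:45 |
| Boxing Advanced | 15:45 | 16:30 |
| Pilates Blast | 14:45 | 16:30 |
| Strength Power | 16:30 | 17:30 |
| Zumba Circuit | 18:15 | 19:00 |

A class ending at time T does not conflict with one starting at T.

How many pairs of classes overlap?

Sorted by start: Strength Bootcamp, Zumba Fusion, Spin Power, Stretch Intro, Pilates Blast, Boxing Advanced, Strength Power, Zumba Circuit.
Zumba Fusion starts exactly when Strength Bootcamp ends (back-to-back, no overlap), so Strength Bootcamp has no further overlaps.
Spin Power starts after Zumba Fusion ends, so Zumba Fusion has no further overlaps.
Stretch Intro starts after Spin Power ends, so Spin Power has no further overlaps.
Pilates Blast starts after Stretch Intro ends, so Stretch Intro has no further overlaps.
Boxing Advanced starts before Pilates Blast ends → Pilates Blast and Boxing Advanced overlap.
Strength Power starts exactly when Pilates Blast ends (back-to-back, no overlap), so Pilates Blast has no further overlaps.
Strength Power starts exactly when Boxing Advanced ends (back-to-back, no overlap), so Boxing Advanced has no further overlaps.
Zumba Circuit starts after Strength Power ends.
Overlapping pairs: Boxing Advanced & Pilates Blast — 1 in total.

1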